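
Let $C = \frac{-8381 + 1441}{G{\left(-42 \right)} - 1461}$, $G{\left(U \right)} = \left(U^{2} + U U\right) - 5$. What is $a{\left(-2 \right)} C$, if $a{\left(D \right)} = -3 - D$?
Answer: $\frac{3470}{1031} \approx 3.3657$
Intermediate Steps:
$G{\left(U \right)} = -5 + 2 U^{2}$ ($G{\left(U \right)} = \left(U^{2} + U^{2}\right) - 5 = 2 U^{2} - 5 = -5 + 2 U^{2}$)
$C = - \frac{3470}{1031}$ ($C = \frac{-8381 + 1441}{\left(-5 + 2 \left(-42\right)^{2}\right) - 1461} = - \frac{6940}{\left(-5 + 2 \cdot 1764\right) - 1461} = - \frac{6940}{\left(-5 + 3528\right) - 1461} = - \frac{6940}{3523 - 1461} = - \frac{6940}{2062} = \left(-6940\right) \frac{1}{2062} = - \frac{3470}{1031} \approx -3.3657$)
$a{\left(-2 \right)} C = \left(-3 - -2\right) \left(- \frac{3470}{1031}\right) = \left(-3 + 2\right) \left(- \frac{3470}{1031}\right) = \left(-1\right) \left(- \frac{3470}{1031}\right) = \frac{3470}{1031}$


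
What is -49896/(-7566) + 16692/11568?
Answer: 9770675/1215604 ≈ 8.0377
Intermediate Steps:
-49896/(-7566) + 16692/11568 = -49896*(-1/7566) + 16692*(1/11568) = 8316/1261 + 1391/964 = 9770675/1215604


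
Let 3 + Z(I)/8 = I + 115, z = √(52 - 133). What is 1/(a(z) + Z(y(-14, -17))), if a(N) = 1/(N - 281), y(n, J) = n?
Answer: 61968647/48583198945 + 9*I/48583198945 ≈ 0.0012755 + 1.8525e-10*I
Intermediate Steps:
z = 9*I (z = √(-81) = 9*I ≈ 9.0*I)
a(N) = 1/(-281 + N)
Z(I) = 896 + 8*I (Z(I) = -24 + 8*(I + 115) = -24 + 8*(115 + I) = -24 + (920 + 8*I) = 896 + 8*I)
1/(a(z) + Z(y(-14, -17))) = 1/(1/(-281 + 9*I) + (896 + 8*(-14))) = 1/((-281 - 9*I)/79042 + (896 - 112)) = 1/((-281 - 9*I)/79042 + 784) = 1/(784 + (-281 - 9*I)/79042)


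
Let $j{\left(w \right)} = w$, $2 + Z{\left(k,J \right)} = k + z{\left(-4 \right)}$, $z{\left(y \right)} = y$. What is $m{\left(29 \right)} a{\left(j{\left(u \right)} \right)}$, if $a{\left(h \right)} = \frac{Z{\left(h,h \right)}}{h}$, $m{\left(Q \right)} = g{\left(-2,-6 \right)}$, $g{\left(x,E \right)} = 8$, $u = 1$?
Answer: $-40$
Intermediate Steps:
$Z{\left(k,J \right)} = -6 + k$ ($Z{\left(k,J \right)} = -2 + \left(k - 4\right) = -2 + \left(-4 + k\right) = -6 + k$)
$m{\left(Q \right)} = 8$
$a{\left(h \right)} = \frac{-6 + h}{h}$
$m{\left(29 \right)} a{\left(j{\left(u \right)} \right)} = 8 \frac{-6 + 1}{1} = 8 \cdot 1 \left(-5\right) = 8 \left(-5\right) = -40$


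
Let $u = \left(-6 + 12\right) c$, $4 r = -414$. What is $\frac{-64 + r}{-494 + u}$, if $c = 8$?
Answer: $\frac{335}{892} \approx 0.37556$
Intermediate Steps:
$r = - \frac{207}{2}$ ($r = \frac{1}{4} \left(-414\right) = - \frac{207}{2} \approx -103.5$)
$u = 48$ ($u = \left(-6 + 12\right) 8 = 6 \cdot 8 = 48$)
$\frac{-64 + r}{-494 + u} = \frac{-64 - \frac{207}{2}}{-494 + 48} = - \frac{335}{2 \left(-446\right)} = \left(- \frac{335}{2}\right) \left(- \frac{1}{446}\right) = \frac{335}{892}$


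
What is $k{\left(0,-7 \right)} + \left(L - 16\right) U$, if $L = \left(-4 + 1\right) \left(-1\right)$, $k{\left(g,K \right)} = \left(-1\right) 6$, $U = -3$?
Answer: $33$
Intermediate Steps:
$k{\left(g,K \right)} = -6$
$L = 3$ ($L = \left(-3\right) \left(-1\right) = 3$)
$k{\left(0,-7 \right)} + \left(L - 16\right) U = -6 + \left(3 - 16\right) \left(-3\right) = -6 - -39 = -6 + 39 = 33$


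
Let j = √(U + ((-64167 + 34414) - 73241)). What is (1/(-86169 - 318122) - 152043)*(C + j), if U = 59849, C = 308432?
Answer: -18959196760646048/404291 - 61469616514*I*√43145/404291 ≈ -4.6895e+10 - 3.1581e+7*I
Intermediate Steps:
j = I*√43145 (j = √(59849 + ((-64167 + 34414) - 73241)) = √(59849 + (-29753 - 73241)) = √(59849 - 102994) = √(-43145) = I*√43145 ≈ 207.71*I)
(1/(-86169 - 318122) - 152043)*(C + j) = (1/(-86169 - 318122) - 152043)*(308432 + I*√43145) = (1/(-404291) - 152043)*(308432 + I*√43145) = (-1/404291 - 152043)*(308432 + I*√43145) = -61469616514*(308432 + I*√43145)/404291 = -18959196760646048/404291 - 61469616514*I*√43145/404291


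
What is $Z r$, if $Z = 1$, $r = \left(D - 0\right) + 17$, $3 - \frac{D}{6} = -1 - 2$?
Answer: $53$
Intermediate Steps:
$D = 36$ ($D = 18 - 6 \left(-1 - 2\right) = 18 - -18 = 18 + 18 = 36$)
$r = 53$ ($r = \left(36 - 0\right) + 17 = \left(36 + 0\right) + 17 = 36 + 17 = 53$)
$Z r = 1 \cdot 53 = 53$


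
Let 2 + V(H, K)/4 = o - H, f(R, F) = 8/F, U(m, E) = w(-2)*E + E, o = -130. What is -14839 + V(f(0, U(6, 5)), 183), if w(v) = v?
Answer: -76803/5 ≈ -15361.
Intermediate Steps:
U(m, E) = -E (U(m, E) = -2*E + E = -E)
V(H, K) = -528 - 4*H (V(H, K) = -8 + 4*(-130 - H) = -8 + (-520 - 4*H) = -528 - 4*H)
-14839 + V(f(0, U(6, 5)), 183) = -14839 + (-528 - 32/((-1*5))) = -14839 + (-528 - 32/(-5)) = -14839 + (-528 - 32*(-1)/5) = -14839 + (-528 - 4*(-8/5)) = -14839 + (-528 + 32/5) = -14839 - 2608/5 = -76803/5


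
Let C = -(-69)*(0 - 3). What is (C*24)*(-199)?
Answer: 988632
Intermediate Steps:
C = -207 (C = -(-69)*(-3) = -23*9 = -207)
(C*24)*(-199) = -207*24*(-199) = -4968*(-199) = 988632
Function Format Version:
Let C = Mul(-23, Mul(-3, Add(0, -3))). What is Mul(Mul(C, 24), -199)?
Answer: 988632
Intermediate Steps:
C = -207 (C = Mul(-23, Mul(-3, -3)) = Mul(-23, 9) = -207)
Mul(Mul(C, 24), -199) = Mul(Mul(-207, 24), -199) = Mul(-4968, -199) = 988632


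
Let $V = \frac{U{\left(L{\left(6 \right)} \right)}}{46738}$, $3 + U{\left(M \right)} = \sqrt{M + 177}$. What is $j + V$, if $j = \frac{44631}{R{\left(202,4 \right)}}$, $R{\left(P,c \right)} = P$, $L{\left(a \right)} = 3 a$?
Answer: $\frac{521490768}{2360269} + \frac{\sqrt{195}}{46738} \approx 220.95$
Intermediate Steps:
$U{\left(M \right)} = -3 + \sqrt{177 + M}$ ($U{\left(M \right)} = -3 + \sqrt{M + 177} = -3 + \sqrt{177 + M}$)
$j = \frac{44631}{202} \approx 220.95$
$V = - \frac{3}{46738} + \frac{\sqrt{195}}{46738}$ ($V = \frac{-3 + \sqrt{177 + 3 \cdot 6}}{46738} = \left(-3 + \sqrt{177 + 18}\right) \frac{1}{46738} = \left(-3 + \sqrt{195}\right) \frac{1}{46738} = - \frac{3}{46738} + \frac{\sqrt{195}}{46738} \approx 0.00023459$)
$j + V = \frac{44631}{202} - \left(\frac{3}{46738} - \frac{\sqrt{195}}{46738}\right) = \frac{521490768}{2360269} + \frac{\sqrt{195}}{46738}$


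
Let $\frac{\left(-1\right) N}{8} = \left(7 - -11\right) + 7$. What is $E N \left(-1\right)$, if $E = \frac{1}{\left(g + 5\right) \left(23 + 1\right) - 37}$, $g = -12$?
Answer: $- \frac{40}{41} \approx -0.97561$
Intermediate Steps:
$N = -200$ ($N = - 8 \left(\left(7 - -11\right) + 7\right) = - 8 \left(\left(7 + 11\right) + 7\right) = - 8 \left(18 + 7\right) = \left(-8\right) 25 = -200$)
$E = - \frac{1}{205}$ ($E = \frac{1}{\left(-12 + 5\right) \left(23 + 1\right) - 37} = \frac{1}{\left(-7\right) 24 - 37} = \frac{1}{-168 - 37} = \frac{1}{-205} = - \frac{1}{205} \approx -0.0048781$)
$E N \left(-1\right) = \left(- \frac{1}{205}\right) \left(-200\right) \left(-1\right) = \frac{40}{41} \left(-1\right) = - \frac{40}{41}$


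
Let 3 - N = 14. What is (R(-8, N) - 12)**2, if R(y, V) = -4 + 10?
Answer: 36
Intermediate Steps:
N = -11 (N = 3 - 1*14 = 3 - 14 = -11)
R(y, V) = 6
(R(-8, N) - 12)**2 = (6 - 12)**2 = (-6)**2 = 36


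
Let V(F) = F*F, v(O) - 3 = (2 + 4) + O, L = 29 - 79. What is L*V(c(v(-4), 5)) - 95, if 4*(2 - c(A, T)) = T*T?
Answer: -7985/8 ≈ -998.13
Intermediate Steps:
L = -50
v(O) = 9 + O (v(O) = 3 + ((2 + 4) + O) = 3 + (6 + O) = 9 + O)
c(A, T) = 2 - T²/4 (c(A, T) = 2 - T*T/4 = 2 - T²/4)
V(F) = F²
L*V(c(v(-4), 5)) - 95 = -50*(2 - ¼*5²)² - 95 = -50*(2 - ¼*25)² - 95 = -50*(2 - 25/4)² - 95 = -50*(-17/4)² - 95 = -50*289/16 - 95 = -7225/8 - 95 = -7985/8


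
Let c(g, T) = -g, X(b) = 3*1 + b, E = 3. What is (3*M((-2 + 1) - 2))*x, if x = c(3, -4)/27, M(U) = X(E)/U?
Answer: ⅔ ≈ 0.66667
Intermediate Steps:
X(b) = 3 + b
M(U) = 6/U (M(U) = (3 + 3)/U = 6/U)
x = -⅑ (x = -1*3/27 = -3*1/27 = -⅑ ≈ -0.11111)
(3*M((-2 + 1) - 2))*x = (3*(6/((-2 + 1) - 2)))*(-⅑) = (3*(6/(-1 - 2)))*(-⅑) = (3*(6/(-3)))*(-⅑) = (3*(6*(-⅓)))*(-⅑) = (3*(-2))*(-⅑) = -6*(-⅑) = ⅔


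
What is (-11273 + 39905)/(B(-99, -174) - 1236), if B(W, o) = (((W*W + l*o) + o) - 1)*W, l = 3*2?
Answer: -4772/141809 ≈ -0.033651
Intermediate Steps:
l = 6
B(W, o) = W*(-1 + W**2 + 7*o) (B(W, o) = (((W*W + 6*o) + o) - 1)*W = (((W**2 + 6*o) + o) - 1)*W = ((W**2 + 7*o) - 1)*W = (-1 + W**2 + 7*o)*W = W*(-1 + W**2 + 7*o))
(-11273 + 39905)/(B(-99, -174) - 1236) = (-11273 + 39905)/(-99*(-1 + (-99)**2 + 7*(-174)) - 1236) = 28632/(-99*(-1 + 9801 - 1218) - 1236) = 28632/(-99*8582 - 1236) = 28632/(-849618 - 1236) = 28632/(-850854) = 28632*(-1/850854) = -4772/141809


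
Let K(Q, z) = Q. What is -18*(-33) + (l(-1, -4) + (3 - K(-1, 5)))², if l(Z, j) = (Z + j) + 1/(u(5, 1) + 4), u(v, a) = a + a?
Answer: 21409/36 ≈ 594.69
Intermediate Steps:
u(v, a) = 2*a
l(Z, j) = ⅙ + Z + j (l(Z, j) = (Z + j) + 1/(2*1 + 4) = (Z + j) + 1/(2 + 4) = (Z + j) + 1/6 = (Z + j) + ⅙ = ⅙ + Z + j)
-18*(-33) + (l(-1, -4) + (3 - K(-1, 5)))² = -18*(-33) + ((⅙ - 1 - 4) + (3 - 1*(-1)))² = 594 + (-29/6 + (3 + 1))² = 594 + (-29/6 + 4)² = 594 + (-⅚)² = 594 + 25/36 = 21409/36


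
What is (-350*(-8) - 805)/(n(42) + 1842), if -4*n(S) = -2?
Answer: 798/737 ≈ 1.0828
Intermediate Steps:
n(S) = 1/2 (n(S) = -1/4*(-2) = 1/2)
(-350*(-8) - 805)/(n(42) + 1842) = (-350*(-8) - 805)/(1/2 + 1842) = (2800 - 805)/(3685/2) = 1995*(2/3685) = 798/737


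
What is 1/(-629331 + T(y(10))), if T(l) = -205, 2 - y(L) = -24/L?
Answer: -1/629536 ≈ -1.5885e-6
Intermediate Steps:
y(L) = 2 + 24/L (y(L) = 2 - (-24)/L = 2 + 24/L)
1/(-629331 + T(y(10))) = 1/(-629331 - 205) = 1/(-629536) = -1/629536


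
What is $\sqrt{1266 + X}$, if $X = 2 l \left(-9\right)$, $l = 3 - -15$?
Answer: $\sqrt{942} \approx 30.692$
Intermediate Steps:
$l = 18$ ($l = 3 + 15 = 18$)
$X = -324$ ($X = 2 \cdot 18 \left(-9\right) = 36 \left(-9\right) = -324$)
$\sqrt{1266 + X} = \sqrt{1266 - 324} = \sqrt{942}$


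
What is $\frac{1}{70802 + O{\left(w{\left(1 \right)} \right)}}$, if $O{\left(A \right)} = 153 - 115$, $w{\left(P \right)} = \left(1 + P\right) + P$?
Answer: $\frac{1}{70840} \approx 1.4116 \cdot 10^{-5}$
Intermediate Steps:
$w{\left(P \right)} = 1 + 2 P$
$O{\left(A \right)} = 38$ ($O{\left(A \right)} = 153 - 115 = 38$)
$\frac{1}{70802 + O{\left(w{\left(1 \right)} \right)}} = \frac{1}{70802 + 38} = \frac{1}{70840}$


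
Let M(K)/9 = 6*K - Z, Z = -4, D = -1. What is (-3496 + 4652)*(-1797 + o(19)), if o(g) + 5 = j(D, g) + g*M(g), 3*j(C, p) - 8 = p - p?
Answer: 63737216/3 ≈ 2.1246e+7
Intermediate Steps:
j(C, p) = 8/3 (j(C, p) = 8/3 + (p - p)/3 = 8/3 + (⅓)*0 = 8/3 + 0 = 8/3)
M(K) = 36 + 54*K (M(K) = 9*(6*K - 1*(-4)) = 9*(6*K + 4) = 9*(4 + 6*K) = 36 + 54*K)
o(g) = -7/3 + g*(36 + 54*g) (o(g) = -5 + (8/3 + g*(36 + 54*g)) = -7/3 + g*(36 + 54*g))
(-3496 + 4652)*(-1797 + o(19)) = (-3496 + 4652)*(-1797 + (-7/3 + 18*19*(2 + 3*19))) = 1156*(-1797 + (-7/3 + 18*19*(2 + 57))) = 1156*(-1797 + (-7/3 + 18*19*59)) = 1156*(-1797 + (-7/3 + 20178)) = 1156*(-1797 + 60527/3) = 1156*(55136/3) = 63737216/3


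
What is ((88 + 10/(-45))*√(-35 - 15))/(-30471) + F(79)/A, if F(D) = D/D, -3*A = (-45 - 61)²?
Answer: -3/11236 - 3950*I*√2/274239 ≈ -0.000267 - 0.02037*I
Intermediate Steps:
A = -11236/3 (A = -(-45 - 61)²/3 = -⅓*(-106)² = -⅓*11236 = -11236/3 ≈ -3745.3)
F(D) = 1
((88 + 10/(-45))*√(-35 - 15))/(-30471) + F(79)/A = ((88 + 10/(-45))*√(-35 - 15))/(-30471) + 1/(-11236/3) = ((88 + 10*(-1/45))*√(-50))*(-1/30471) + 1*(-3/11236) = ((88 - 2/9)*(5*I*√2))*(-1/30471) - 3/11236 = (790*(5*I*√2)/9)*(-1/30471) - 3/11236 = (3950*I*√2/9)*(-1/30471) - 3/11236 = -3950*I*√2/274239 - 3/11236 = -3/11236 - 3950*I*√2/274239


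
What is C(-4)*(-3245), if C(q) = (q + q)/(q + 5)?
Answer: 25960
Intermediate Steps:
C(q) = 2*q/(5 + q) (C(q) = (2*q)/(5 + q) = 2*q/(5 + q))
C(-4)*(-3245) = (2*(-4)/(5 - 4))*(-3245) = (2*(-4)/1)*(-3245) = (2*(-4)*1)*(-3245) = -8*(-3245) = 25960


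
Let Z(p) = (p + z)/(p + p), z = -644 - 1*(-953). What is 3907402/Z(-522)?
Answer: 1359775896/71 ≈ 1.9152e+7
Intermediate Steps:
z = 309 (z = -644 + 953 = 309)
Z(p) = (309 + p)/(2*p) (Z(p) = (p + 309)/(p + p) = (309 + p)/((2*p)) = (309 + p)*(1/(2*p)) = (309 + p)/(2*p))
3907402/Z(-522) = 3907402/(((½)*(309 - 522)/(-522))) = 3907402/(((½)*(-1/522)*(-213))) = 3907402/(71/348) = 3907402*(348/71) = 1359775896/71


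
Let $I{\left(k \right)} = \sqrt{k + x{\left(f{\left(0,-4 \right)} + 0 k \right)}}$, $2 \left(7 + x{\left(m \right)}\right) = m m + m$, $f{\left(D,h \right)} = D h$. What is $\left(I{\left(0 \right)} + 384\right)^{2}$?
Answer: $\left(384 + i \sqrt{7}\right)^{2} \approx 1.4745 \cdot 10^{5} + 2032.0 i$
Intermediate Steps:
$x{\left(m \right)} = -7 + \frac{m}{2} + \frac{m^{2}}{2}$ ($x{\left(m \right)} = -7 + \frac{m m + m}{2} = -7 + \frac{m^{2} + m}{2} = -7 + \frac{m + m^{2}}{2} = -7 + \left(\frac{m}{2} + \frac{m^{2}}{2}\right) = -7 + \frac{m}{2} + \frac{m^{2}}{2}$)
$I{\left(k \right)} = \sqrt{-7 + k}$ ($I{\left(k \right)} = \sqrt{k + \left(-7 + \frac{0 \left(-4\right) + 0 k}{2} + \frac{\left(0 \left(-4\right) + 0 k\right)^{2}}{2}\right)} = \sqrt{k + \left(-7 + \frac{0 + 0}{2} + \frac{\left(0 + 0\right)^{2}}{2}\right)} = \sqrt{k + \left(-7 + \frac{1}{2} \cdot 0 + \frac{0^{2}}{2}\right)} = \sqrt{k + \left(-7 + 0 + \frac{1}{2} \cdot 0\right)} = \sqrt{k + \left(-7 + 0 + 0\right)} = \sqrt{k - 7} = \sqrt{-7 + k}$)
$\left(I{\left(0 \right)} + 384\right)^{2} = \left(\sqrt{-7 + 0} + 384\right)^{2} = \left(\sqrt{-7} + 384\right)^{2} = \left(i \sqrt{7} + 384\right)^{2} = \left(384 + i \sqrt{7}\right)^{2}$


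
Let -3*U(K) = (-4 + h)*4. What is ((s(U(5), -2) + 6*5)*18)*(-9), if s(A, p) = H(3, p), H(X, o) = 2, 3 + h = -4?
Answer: -5184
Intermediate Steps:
h = -7 (h = -3 - 4 = -7)
U(K) = 44/3 (U(K) = -(-4 - 7)*4/3 = -(-11)*4/3 = -1/3*(-44) = 44/3)
s(A, p) = 2
((s(U(5), -2) + 6*5)*18)*(-9) = ((2 + 6*5)*18)*(-9) = ((2 + 30)*18)*(-9) = (32*18)*(-9) = 576*(-9) = -5184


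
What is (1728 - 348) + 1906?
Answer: 3286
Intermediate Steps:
(1728 - 348) + 1906 = 1380 + 1906 = 3286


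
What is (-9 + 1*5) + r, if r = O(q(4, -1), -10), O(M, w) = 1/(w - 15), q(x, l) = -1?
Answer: -101/25 ≈ -4.0400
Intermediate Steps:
O(M, w) = 1/(-15 + w)
r = -1/25 (r = 1/(-15 - 10) = 1/(-25) = -1/25 ≈ -0.040000)
(-9 + 1*5) + r = (-9 + 1*5) - 1/25 = (-9 + 5) - 1/25 = -4 - 1/25 = -101/25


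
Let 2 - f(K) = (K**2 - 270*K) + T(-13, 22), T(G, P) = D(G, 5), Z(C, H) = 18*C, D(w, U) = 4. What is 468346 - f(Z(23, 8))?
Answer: 527964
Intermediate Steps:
T(G, P) = 4
f(K) = -2 - K**2 + 270*K (f(K) = 2 - ((K**2 - 270*K) + 4) = 2 - (4 + K**2 - 270*K) = 2 + (-4 - K**2 + 270*K) = -2 - K**2 + 270*K)
468346 - f(Z(23, 8)) = 468346 - (-2 - (18*23)**2 + 270*(18*23)) = 468346 - (-2 - 1*414**2 + 270*414) = 468346 - (-2 - 1*171396 + 111780) = 468346 - (-2 - 171396 + 111780) = 468346 - 1*(-59618) = 468346 + 59618 = 527964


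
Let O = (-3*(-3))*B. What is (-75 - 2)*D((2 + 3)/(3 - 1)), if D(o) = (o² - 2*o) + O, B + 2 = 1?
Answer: 2387/4 ≈ 596.75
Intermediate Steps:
B = -1 (B = -2 + 1 = -1)
O = -9 (O = -3*(-3)*(-1) = 9*(-1) = -9)
D(o) = -9 + o² - 2*o (D(o) = (o² - 2*o) - 9 = -9 + o² - 2*o)
(-75 - 2)*D((2 + 3)/(3 - 1)) = (-75 - 2)*(-9 + ((2 + 3)/(3 - 1))² - 2*(2 + 3)/(3 - 1)) = -77*(-9 + (5/2)² - 10/2) = -77*(-9 + (5*(½))² - 10/2) = -77*(-9 + (5/2)² - 2*5/2) = -77*(-9 + 25/4 - 5) = -77*(-31/4) = 2387/4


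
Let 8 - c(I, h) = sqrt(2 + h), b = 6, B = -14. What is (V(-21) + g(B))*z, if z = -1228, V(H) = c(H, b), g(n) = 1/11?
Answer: -109292/11 + 2456*sqrt(2) ≈ -6462.3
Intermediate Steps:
c(I, h) = 8 - sqrt(2 + h)
g(n) = 1/11
V(H) = 8 - 2*sqrt(2) (V(H) = 8 - sqrt(2 + 6) = 8 - sqrt(8) = 8 - 2*sqrt(2))
(V(-21) + g(B))*z = ((8 - 2*sqrt(2)) + 1/11)*(-1228) = (89/11 - 2*sqrt(2))*(-1228) = -109292/11 + 2456*sqrt(2)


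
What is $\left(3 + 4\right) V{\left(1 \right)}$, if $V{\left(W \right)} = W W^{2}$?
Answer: $7$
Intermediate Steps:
$V{\left(W \right)} = W^{3}$
$\left(3 + 4\right) V{\left(1 \right)} = \left(3 + 4\right) 1^{3} = 7 \cdot 1 = 7$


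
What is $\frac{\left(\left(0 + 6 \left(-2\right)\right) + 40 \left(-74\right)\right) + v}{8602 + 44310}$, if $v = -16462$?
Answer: $- \frac{9717}{26456} \approx -0.36729$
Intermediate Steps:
$\frac{\left(\left(0 + 6 \left(-2\right)\right) + 40 \left(-74\right)\right) + v}{8602 + 44310} = \frac{\left(\left(0 + 6 \left(-2\right)\right) + 40 \left(-74\right)\right) - 16462}{8602 + 44310} = \frac{\left(\left(0 - 12\right) - 2960\right) - 16462}{52912} = \left(\left(-12 - 2960\right) - 16462\right) \frac{1}{52912} = \left(-2972 - 16462\right) \frac{1}{52912} = \left(-19434\right) \frac{1}{52912} = - \frac{9717}{26456}$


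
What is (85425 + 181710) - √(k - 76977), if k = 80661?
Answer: 267135 - 2*√921 ≈ 2.6707e+5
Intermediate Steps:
(85425 + 181710) - √(k - 76977) = (85425 + 181710) - √(80661 - 76977) = 267135 - √3684 = 267135 - 2*√921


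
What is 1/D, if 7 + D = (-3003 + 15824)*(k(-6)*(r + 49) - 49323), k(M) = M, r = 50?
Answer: -1/639985864 ≈ -1.5625e-9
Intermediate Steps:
D = -639985864 (D = -7 + (-3003 + 15824)*(-6*(50 + 49) - 49323) = -7 + 12821*(-6*99 - 49323) = -7 + 12821*(-594 - 49323) = -7 + 12821*(-49917) = -7 - 639985857 = -639985864)
1/D = 1/(-639985864) = -1/639985864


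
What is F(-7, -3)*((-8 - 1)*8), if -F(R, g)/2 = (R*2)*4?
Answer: -8064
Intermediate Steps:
F(R, g) = -16*R (F(R, g) = -2*R*2*4 = -2*2*R*4 = -16*R)
F(-7, -3)*((-8 - 1)*8) = (-16*(-7))*((-8 - 1)*8) = 112*(-9*8) = 112*(-72) = -8064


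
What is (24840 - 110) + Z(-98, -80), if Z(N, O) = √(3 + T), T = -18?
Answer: 24730 + I*√15 ≈ 24730.0 + 3.873*I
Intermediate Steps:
Z(N, O) = I*√15 (Z(N, O) = √(3 - 18) = √(-15) = I*√15)
(24840 - 110) + Z(-98, -80) = (24840 - 110) + I*√15 = 24730 + I*√15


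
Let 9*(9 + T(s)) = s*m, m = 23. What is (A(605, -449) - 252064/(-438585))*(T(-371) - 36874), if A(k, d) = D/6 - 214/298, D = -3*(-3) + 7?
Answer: -1604082810368/16804071 ≈ -95458.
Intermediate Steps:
T(s) = -9 + 23*s/9 (T(s) = -9 + (s*23)/9 = -9 + (23*s)/9 = -9 + 23*s/9)
D = 16 (D = 9 + 7 = 16)
A(k, d) = 871/447 (A(k, d) = 16/6 - 214/298 = 16*(⅙) - 214*1/298 = 8/3 - 107/149 = 871/447)
(A(605, -449) - 252064/(-438585))*(T(-371) - 36874) = (871/447 - 252064/(-438585))*((-9 + (23/9)*(-371)) - 36874) = (871/447 - 252064*(-1/438585))*((-9 - 8533/9) - 36874) = (871/447 + 252064/438585)*(-8614/9 - 36874) = (164893381/65349165)*(-340480/9) = -1604082810368/16804071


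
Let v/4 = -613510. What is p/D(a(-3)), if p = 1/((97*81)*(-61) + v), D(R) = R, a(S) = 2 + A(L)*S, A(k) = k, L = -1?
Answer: -1/14666585 ≈ -6.8182e-8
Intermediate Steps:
a(S) = 2 - S
v = -2454040 (v = 4*(-613510) = -2454040)
p = -1/2933317 (p = 1/((97*81)*(-61) - 2454040) = 1/(7857*(-61) - 2454040) = 1/(-479277 - 2454040) = 1/(-2933317) = -1/2933317 ≈ -3.4091e-7)
p/D(a(-3)) = -1/(2933317*(2 - 1*(-3))) = -1/(2933317*(2 + 3)) = -1/2933317/5 = -1/2933317*⅕ = -1/14666585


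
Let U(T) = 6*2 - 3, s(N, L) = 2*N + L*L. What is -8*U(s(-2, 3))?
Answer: -72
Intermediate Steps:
s(N, L) = L² + 2*N (s(N, L) = 2*N + L² = L² + 2*N)
U(T) = 9 (U(T) = 12 - 3 = 9)
-8*U(s(-2, 3)) = -8*9 = -72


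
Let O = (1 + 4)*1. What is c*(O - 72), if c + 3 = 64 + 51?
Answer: -7504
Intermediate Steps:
O = 5 (O = 5*1 = 5)
c = 112 (c = -3 + (64 + 51) = -3 + 115 = 112)
c*(O - 72) = 112*(5 - 72) = 112*(-67) = -7504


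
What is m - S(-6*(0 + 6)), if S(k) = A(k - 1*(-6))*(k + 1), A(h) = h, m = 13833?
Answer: 12783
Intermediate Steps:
S(k) = (1 + k)*(6 + k) (S(k) = (k - 1*(-6))*(k + 1) = (k + 6)*(1 + k) = (6 + k)*(1 + k) = (1 + k)*(6 + k))
m - S(-6*(0 + 6)) = 13833 - (1 - 6*(0 + 6))*(6 - 6*(0 + 6)) = 13833 - (1 - 6*6)*(6 - 6*6) = 13833 - (1 - 36)*(6 - 36) = 13833 - (-35)*(-30) = 13833 - 1*1050 = 13833 - 1050 = 12783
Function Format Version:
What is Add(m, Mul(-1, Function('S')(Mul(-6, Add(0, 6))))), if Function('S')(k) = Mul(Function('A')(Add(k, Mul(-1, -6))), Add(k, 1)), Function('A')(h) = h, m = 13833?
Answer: 12783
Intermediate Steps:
Function('S')(k) = Mul(Add(1, k), Add(6, k)) (Function('S')(k) = Mul(Add(k, Mul(-1, -6)), Add(k, 1)) = Mul(Add(k, 6), Add(1, k)) = Mul(Add(6, k), Add(1, k)) = Mul(Add(1, k), Add(6, k)))
Add(m, Mul(-1, Function('S')(Mul(-6, Add(0, 6))))) = Add(13833, Mul(-1, Mul(Add(1, Mul(-6, Add(0, 6))), Add(6, Mul(-6, Add(0, 6)))))) = Add(13833, Mul(-1, Mul(Add(1, Mul(-6, 6)), Add(6, Mul(-6, 6))))) = Add(13833, Mul(-1, Mul(Add(1, -36), Add(6, -36)))) = Add(13833, Mul(-1, Mul(-35, -30))) = Add(13833, Mul(-1, 1050)) = Add(13833, -1050) = 12783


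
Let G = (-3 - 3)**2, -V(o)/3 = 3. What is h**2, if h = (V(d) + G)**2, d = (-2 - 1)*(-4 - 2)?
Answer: 531441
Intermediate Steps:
d = 18 (d = -3*(-6) = 18)
V(o) = -9 (V(o) = -3*3 = -9)
G = 36 (G = (-6)**2 = 36)
h = 729 (h = (-9 + 36)**2 = 27**2 = 729)
h**2 = 729**2 = 531441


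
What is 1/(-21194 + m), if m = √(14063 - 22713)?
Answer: -10597/224597143 - 5*I*√346/449194286 ≈ -4.7182e-5 - 2.0705e-7*I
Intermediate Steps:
m = 5*I*√346 (m = √(-8650) = 5*I*√346 ≈ 93.005*I)
1/(-21194 + m) = 1/(-21194 + 5*I*√346)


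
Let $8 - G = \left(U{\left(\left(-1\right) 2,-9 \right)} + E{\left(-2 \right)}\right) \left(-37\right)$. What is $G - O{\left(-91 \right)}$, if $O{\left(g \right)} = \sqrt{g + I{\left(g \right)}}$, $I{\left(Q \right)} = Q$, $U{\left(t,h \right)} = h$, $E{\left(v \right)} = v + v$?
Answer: $-473 - i \sqrt{182} \approx -473.0 - 13.491 i$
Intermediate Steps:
$E{\left(v \right)} = 2 v$
$O{\left(g \right)} = \sqrt{2} \sqrt{g}$ ($O{\left(g \right)} = \sqrt{g + g} = \sqrt{2 g} = \sqrt{2} \sqrt{g}$)
$G = -473$ ($G = 8 - \left(-9 + 2 \left(-2\right)\right) \left(-37\right) = 8 - \left(-9 - 4\right) \left(-37\right) = 8 - \left(-13\right) \left(-37\right) = 8 - 481 = -473$)
$G - O{\left(-91 \right)} = -473 - \sqrt{2} \sqrt{-91} = -473 - \sqrt{2} i \sqrt{91} = -473 - i \sqrt{182}$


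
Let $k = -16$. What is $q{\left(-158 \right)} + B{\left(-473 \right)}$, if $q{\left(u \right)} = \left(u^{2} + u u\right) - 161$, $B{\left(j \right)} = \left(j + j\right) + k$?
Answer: $48805$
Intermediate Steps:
$B{\left(j \right)} = -16 + 2 j$ ($B{\left(j \right)} = \left(j + j\right) - 16 = 2 j - 16 = -16 + 2 j$)
$q{\left(u \right)} = -161 + 2 u^{2}$ ($q{\left(u \right)} = \left(u^{2} + u^{2}\right) - 161 = 2 u^{2} - 161 = -161 + 2 u^{2}$)
$q{\left(-158 \right)} + B{\left(-473 \right)} = \left(-161 + 2 \left(-158\right)^{2}\right) + \left(-16 + 2 \left(-473\right)\right) = \left(-161 + 2 \cdot 24964\right) - 962 = \left(-161 + 49928\right) - 962 = 49767 - 962 = 48805$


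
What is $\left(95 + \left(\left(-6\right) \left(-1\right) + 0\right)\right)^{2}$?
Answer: $10201$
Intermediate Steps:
$\left(95 + \left(\left(-6\right) \left(-1\right) + 0\right)\right)^{2} = \left(95 + \left(6 + 0\right)\right)^{2} = \left(95 + 6\right)^{2} = 101^{2} = 10201$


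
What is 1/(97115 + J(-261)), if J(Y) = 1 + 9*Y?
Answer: 1/94767 ≈ 1.0552e-5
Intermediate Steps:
1/(97115 + J(-261)) = 1/(97115 + (1 + 9*(-261))) = 1/(97115 + (1 - 2349)) = 1/(97115 - 2348) = 1/94767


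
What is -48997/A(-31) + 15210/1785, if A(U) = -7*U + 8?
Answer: -5602493/26775 ≈ -209.24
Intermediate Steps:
A(U) = 8 - 7*U
-48997/A(-31) + 15210/1785 = -48997/(8 - 7*(-31)) + 15210/1785 = -48997/(8 + 217) + 15210*(1/1785) = -48997/225 + 1014/119 = -5602493/26775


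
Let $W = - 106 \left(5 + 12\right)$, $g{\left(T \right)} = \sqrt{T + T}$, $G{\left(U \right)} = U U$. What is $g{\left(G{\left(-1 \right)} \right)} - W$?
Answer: $1802 + \sqrt{2} \approx 1803.4$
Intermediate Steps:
$G{\left(U \right)} = U^{2}$
$g{\left(T \right)} = \sqrt{2} \sqrt{T}$ ($g{\left(T \right)} = \sqrt{2 T} = \sqrt{2} \sqrt{T}$)
$W = -1802$ ($W = \left(-106\right) 17 = -1802$)
$g{\left(G{\left(-1 \right)} \right)} - W = \sqrt{2} \sqrt{\left(-1\right)^{2}} - -1802 = \sqrt{2} \sqrt{1} + 1802 = \sqrt{2} \cdot 1 + 1802 = \sqrt{2} + 1802 = 1802 + \sqrt{2}$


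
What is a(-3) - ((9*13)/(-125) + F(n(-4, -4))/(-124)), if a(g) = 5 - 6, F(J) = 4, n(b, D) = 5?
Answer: -123/3875 ≈ -0.031742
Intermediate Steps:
a(g) = -1
a(-3) - ((9*13)/(-125) + F(n(-4, -4))/(-124)) = -1 - ((9*13)/(-125) + 4/(-124)) = -1 - (117*(-1/125) + 4*(-1/124)) = -1 - (-117/125 - 1/31) = -1 - 1*(-3752/3875) = -1 + 3752/3875 = -123/3875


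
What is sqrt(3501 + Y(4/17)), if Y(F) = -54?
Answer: 3*sqrt(383) ≈ 58.711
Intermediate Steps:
sqrt(3501 + Y(4/17)) = sqrt(3501 - 54) = sqrt(3447) = 3*sqrt(383)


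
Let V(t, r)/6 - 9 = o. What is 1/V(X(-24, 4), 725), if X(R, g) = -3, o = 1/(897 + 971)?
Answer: 934/50439 ≈ 0.018517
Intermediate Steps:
o = 1/1868 ≈ 0.00053533
V(t, r) = 50439/934 (V(t, r) = 54 + 6*(1/1868) = 54 + 3/934 = 50439/934)
1/V(X(-24, 4), 725) = 1/(50439/934) = 934/50439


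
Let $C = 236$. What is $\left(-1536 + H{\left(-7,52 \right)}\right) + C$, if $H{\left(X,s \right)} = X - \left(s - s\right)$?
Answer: $-1307$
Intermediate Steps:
$H{\left(X,s \right)} = X$ ($H{\left(X,s \right)} = X - 0 = X + 0 = X$)
$\left(-1536 + H{\left(-7,52 \right)}\right) + C = \left(-1536 - 7\right) + 236 = -1543 + 236 = -1307$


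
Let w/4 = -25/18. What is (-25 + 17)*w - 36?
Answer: 76/9 ≈ 8.4444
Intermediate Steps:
w = -50/9 (w = 4*(-25/18) = -50/9 ≈ -5.5556)
(-25 + 17)*w - 36 = (-25 + 17)*(-50/9) - 36 = -8*(-50/9) - 36 = 400/9 - 36 = 76/9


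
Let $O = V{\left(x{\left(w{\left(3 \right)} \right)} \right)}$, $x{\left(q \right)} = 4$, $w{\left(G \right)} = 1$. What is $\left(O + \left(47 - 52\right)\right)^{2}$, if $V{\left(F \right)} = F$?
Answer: $1$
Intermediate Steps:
$O = 4$
$\left(O + \left(47 - 52\right)\right)^{2} = \left(4 + \left(47 - 52\right)\right)^{2} = \left(4 - 5\right)^{2} = \left(-1\right)^{2} = 1$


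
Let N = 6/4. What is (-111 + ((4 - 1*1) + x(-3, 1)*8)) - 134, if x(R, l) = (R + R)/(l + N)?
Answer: -1306/5 ≈ -261.20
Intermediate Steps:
N = 3/2 (N = 6*(¼) = 3/2 ≈ 1.5000)
x(R, l) = 2*R/(3/2 + l) (x(R, l) = (R + R)/(l + 3/2) = (2*R)/(3/2 + l) = 2*R/(3/2 + l))
(-111 + ((4 - 1*1) + x(-3, 1)*8)) - 134 = (-111 + ((4 - 1*1) + (4*(-3)/(3 + 2*1))*8)) - 134 = (-111 + ((4 - 1) + (4*(-3)/(3 + 2))*8)) - 134 = (-111 + (3 + (4*(-3)/5)*8)) - 134 = (-111 + (3 + (4*(-3)*(⅕))*8)) - 134 = (-111 + (3 - 12/5*8)) - 134 = (-111 + (3 - 96/5)) - 134 = (-111 - 81/5) - 134 = -636/5 - 134 = -1306/5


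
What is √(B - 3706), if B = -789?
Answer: I*√4495 ≈ 67.045*I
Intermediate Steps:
√(B - 3706) = √(-789 - 3706) = √(-4495) = I*√4495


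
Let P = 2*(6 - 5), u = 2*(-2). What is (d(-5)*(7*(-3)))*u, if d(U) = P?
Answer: 168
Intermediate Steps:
u = -4
P = 2 (P = 2*1 = 2)
d(U) = 2
(d(-5)*(7*(-3)))*u = (2*(7*(-3)))*(-4) = (2*(-21))*(-4) = -42*(-4) = 168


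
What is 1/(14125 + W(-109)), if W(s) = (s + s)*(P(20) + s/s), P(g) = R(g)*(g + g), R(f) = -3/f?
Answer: 1/15215 ≈ 6.5725e-5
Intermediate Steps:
P(g) = -6 (P(g) = (-3/g)*(g + g) = (-3/g)*(2*g) = -6)
W(s) = -10*s (W(s) = (s + s)*(-6 + s/s) = (2*s)*(-6 + 1) = (2*s)*(-5) = -10*s)
1/(14125 + W(-109)) = 1/(14125 - 10*(-109)) = 1/(14125 + 1090) = 1/15215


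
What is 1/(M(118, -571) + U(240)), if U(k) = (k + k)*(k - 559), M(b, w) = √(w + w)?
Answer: -76560/11722867771 - I*√1142/23445735542 ≈ -6.5308e-6 - 1.4413e-9*I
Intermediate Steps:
M(b, w) = √2*√w (M(b, w) = √(2*w) = √2*√w)
U(k) = 2*k*(-559 + k) (U(k) = (2*k)*(-559 + k) = 2*k*(-559 + k))
1/(M(118, -571) + U(240)) = 1/(√2*√(-571) + 2*240*(-559 + 240)) = 1/(√2*(I*√571) + 2*240*(-319)) = 1/(I*√1142 - 153120) = 1/(-153120 + I*√1142)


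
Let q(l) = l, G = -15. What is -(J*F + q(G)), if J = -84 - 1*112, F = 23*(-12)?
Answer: -54081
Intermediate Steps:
F = -276
J = -196 (J = -84 - 112 = -196)
-(J*F + q(G)) = -(-196*(-276) - 15) = -(54096 - 15) = -1*54081 = -54081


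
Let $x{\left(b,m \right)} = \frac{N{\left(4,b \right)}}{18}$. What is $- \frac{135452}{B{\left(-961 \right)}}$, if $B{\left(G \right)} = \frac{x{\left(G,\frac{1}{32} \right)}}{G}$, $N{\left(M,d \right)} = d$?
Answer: $-2438136$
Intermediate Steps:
$x{\left(b,m \right)} = \frac{b}{18}$
$B{\left(G \right)} = \frac{1}{18}$ ($B{\left(G \right)} = \frac{\frac{1}{18} G}{G} = \frac{1}{18}$)
$- \frac{135452}{B{\left(-961 \right)}} = - 135452 \frac{1}{\frac{1}{18}} = \left(-135452\right) 18 = -2438136$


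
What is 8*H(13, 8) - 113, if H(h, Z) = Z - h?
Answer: -153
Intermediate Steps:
8*H(13, 8) - 113 = 8*(8 - 1*13) - 113 = 8*(8 - 13) - 113 = 8*(-5) - 113 = -40 - 113 = -153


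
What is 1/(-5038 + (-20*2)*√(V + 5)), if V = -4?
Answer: -1/5078 ≈ -0.00019693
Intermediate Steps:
1/(-5038 + (-20*2)*√(V + 5)) = 1/(-5038 + (-20*2)*√(-4 + 5)) = 1/(-5038 + (-20*2)*√1) = 1/(-5038 - 40*1) = 1/(-5038 - 40) = 1/(-5078) = -1/5078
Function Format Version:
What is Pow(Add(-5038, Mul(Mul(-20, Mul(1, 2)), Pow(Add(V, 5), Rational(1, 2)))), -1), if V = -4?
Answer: Rational(-1, 5078) ≈ -0.00019693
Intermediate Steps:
Pow(Add(-5038, Mul(Mul(-20, Mul(1, 2)), Pow(Add(V, 5), Rational(1, 2)))), -1) = Pow(Add(-5038, Mul(Mul(-20, Mul(1, 2)), Pow(Add(-4, 5), Rational(1, 2)))), -1) = Pow(Add(-5038, Mul(Mul(-20, 2), Pow(1, Rational(1, 2)))), -1) = Pow(Add(-5038, Mul(-40, 1)), -1) = Pow(Add(-5038, -40), -1) = Pow(-5078, -1) = Rational(-1, 5078)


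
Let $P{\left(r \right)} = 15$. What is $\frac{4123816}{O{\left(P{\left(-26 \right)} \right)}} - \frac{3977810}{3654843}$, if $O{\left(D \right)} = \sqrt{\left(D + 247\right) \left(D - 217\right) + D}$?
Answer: $- \frac{3977810}{3654843} - \frac{4123816 i \sqrt{52909}}{52909} \approx -1.0884 - 17928.0 i$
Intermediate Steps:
$O{\left(D \right)} = \sqrt{D + \left(-217 + D\right) \left(247 + D\right)}$ ($O{\left(D \right)} = \sqrt{\left(247 + D\right) \left(-217 + D\right) + D} = \sqrt{\left(-217 + D\right) \left(247 + D\right) + D} = \sqrt{D + \left(-217 + D\right) \left(247 + D\right)}$)
$\frac{4123816}{O{\left(P{\left(-26 \right)} \right)}} - \frac{3977810}{3654843} = \frac{4123816}{\sqrt{-53599 + 15^{2} + 31 \cdot 15}} - \frac{3977810}{3654843} = \frac{4123816}{\sqrt{-53599 + 225 + 465}} - \frac{3977810}{3654843} = \frac{4123816}{\sqrt{-52909}} - \frac{3977810}{3654843} = \frac{4123816}{i \sqrt{52909}} - \frac{3977810}{3654843} = 4123816 \left(- \frac{i \sqrt{52909}}{52909}\right) - \frac{3977810}{3654843} = - \frac{4123816 i \sqrt{52909}}{52909} - \frac{3977810}{3654843} = - \frac{3977810}{3654843} - \frac{4123816 i \sqrt{52909}}{52909}$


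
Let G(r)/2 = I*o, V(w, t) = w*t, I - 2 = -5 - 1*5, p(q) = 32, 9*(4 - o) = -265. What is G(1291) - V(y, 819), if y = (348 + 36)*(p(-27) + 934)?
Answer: -2734233040/9 ≈ -3.0380e+8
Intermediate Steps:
o = 301/9 (o = 4 - 1/9*(-265) = 4 + 265/9 = 301/9 ≈ 33.444)
I = -8 (I = 2 + (-5 - 1*5) = 2 + (-5 - 5) = 2 - 10 = -8)
y = 370944 (y = (348 + 36)*(32 + 934) = 384*966 = 370944)
V(w, t) = t*w
G(r) = -4816/9 (G(r) = 2*(-8*301/9) = 2*(-2408/9) = -4816/9)
G(1291) - V(y, 819) = -4816/9 - 819*370944 = -4816/9 - 1*303803136 = -4816/9 - 303803136 = -2734233040/9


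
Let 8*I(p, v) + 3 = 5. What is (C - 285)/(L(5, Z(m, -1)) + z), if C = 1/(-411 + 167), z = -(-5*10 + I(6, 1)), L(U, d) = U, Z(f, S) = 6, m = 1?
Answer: -69541/13359 ≈ -5.2056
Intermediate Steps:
I(p, v) = ¼ (I(p, v) = -3/8 + (⅛)*5 = -3/8 + 5/8 = ¼)
z = 199/4 (z = -(-5*10 + ¼) = -(-50 + ¼) = -1*(-199/4) = 199/4 ≈ 49.750)
C = -1/244 (C = 1/(-244) = -1/244 ≈ -0.0040984)
(C - 285)/(L(5, Z(m, -1)) + z) = (-1/244 - 285)/(5 + 199/4) = -69541/(244*219/4) = -69541/244*4/219 = -69541/13359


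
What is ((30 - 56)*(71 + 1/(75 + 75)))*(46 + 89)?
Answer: -1246167/5 ≈ -2.4923e+5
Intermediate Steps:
((30 - 56)*(71 + 1/(75 + 75)))*(46 + 89) = -26*(71 + 1/150)*135 = -26*10651/150*135 = -138463/75*135 = -1246167/5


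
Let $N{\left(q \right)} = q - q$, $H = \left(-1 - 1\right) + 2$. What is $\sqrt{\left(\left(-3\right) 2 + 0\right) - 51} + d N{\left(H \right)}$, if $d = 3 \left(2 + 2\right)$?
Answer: $i \sqrt{57} \approx 7.5498 i$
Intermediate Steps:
$H = 0$ ($H = -2 + 2 = 0$)
$N{\left(q \right)} = 0$
$d = 12$ ($d = 3 \cdot 4 = 12$)
$\sqrt{\left(\left(-3\right) 2 + 0\right) - 51} + d N{\left(H \right)} = \sqrt{\left(\left(-3\right) 2 + 0\right) - 51} + 12 \cdot 0 = \sqrt{\left(-6 + 0\right) - 51} + 0 = \sqrt{-6 - 51} + 0 = \sqrt{-57} + 0 = i \sqrt{57} + 0 = i \sqrt{57}$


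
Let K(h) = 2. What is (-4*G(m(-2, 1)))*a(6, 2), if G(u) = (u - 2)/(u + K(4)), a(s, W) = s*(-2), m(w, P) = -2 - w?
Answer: -48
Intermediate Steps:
a(s, W) = -2*s
G(u) = (-2 + u)/(2 + u) (G(u) = (u - 2)/(u + 2) = (-2 + u)/(2 + u))
(-4*G(m(-2, 1)))*a(6, 2) = (-4*(-2 + (-2 - 1*(-2)))/(2 + (-2 - 1*(-2))))*(-2*6) = -4*(-2 + (-2 + 2))/(2 + (-2 + 2))*(-12) = -4*(-2 + 0)/(2 + 0)*(-12) = -4*(-2)/2*(-12) = -2*(-2)*(-12) = -4*(-1)*(-12) = 4*(-12) = -48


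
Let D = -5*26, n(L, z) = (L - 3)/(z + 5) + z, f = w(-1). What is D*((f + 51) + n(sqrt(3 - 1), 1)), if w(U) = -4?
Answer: -6175 - 65*sqrt(2)/3 ≈ -6205.6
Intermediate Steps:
f = -4
n(L, z) = z + (-3 + L)/(5 + z) (n(L, z) = (-3 + L)/(5 + z) + z = z + (-3 + L)/(5 + z))
D = -130
D*((f + 51) + n(sqrt(3 - 1), 1)) = -130*((-4 + 51) + (-3 + sqrt(3 - 1) + 1**2 + 5*1)/(5 + 1)) = -130*(47 + (-3 + sqrt(2) + 1 + 5)/6) = -130*(47 + (3 + sqrt(2))/6) = -130*(47 + (1/2 + sqrt(2)/6)) = -130*(95/2 + sqrt(2)/6) = -6175 - 65*sqrt(2)/3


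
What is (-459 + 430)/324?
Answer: -29/324 ≈ -0.089506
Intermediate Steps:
(-459 + 430)/324 = -29*1/324 = -29/324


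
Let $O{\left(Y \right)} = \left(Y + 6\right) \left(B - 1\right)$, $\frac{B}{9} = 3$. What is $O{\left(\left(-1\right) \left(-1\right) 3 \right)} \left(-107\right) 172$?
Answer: $-4306536$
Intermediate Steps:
$B = 27$ ($B = 9 \cdot 3 = 27$)
$O{\left(Y \right)} = 156 + 26 Y$ ($O{\left(Y \right)} = \left(Y + 6\right) \left(27 - 1\right) = \left(6 + Y\right) 26 = 156 + 26 Y$)
$O{\left(\left(-1\right) \left(-1\right) 3 \right)} \left(-107\right) 172 = \left(156 + 26 \left(-1\right) \left(-1\right) 3\right) \left(-107\right) 172 = \left(156 + 26 \cdot 1 \cdot 3\right) \left(-107\right) 172 = \left(156 + 26 \cdot 3\right) \left(-107\right) 172 = \left(156 + 78\right) \left(-107\right) 172 = 234 \left(-107\right) 172 = \left(-25038\right) 172 = -4306536$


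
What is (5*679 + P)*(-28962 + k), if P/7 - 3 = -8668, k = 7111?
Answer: 1251188260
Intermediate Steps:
P = -60655 (P = 21 + 7*(-8668) = 21 - 60676 = -60655)
(5*679 + P)*(-28962 + k) = (5*679 - 60655)*(-28962 + 7111) = (3395 - 60655)*(-21851) = -57260*(-21851) = 1251188260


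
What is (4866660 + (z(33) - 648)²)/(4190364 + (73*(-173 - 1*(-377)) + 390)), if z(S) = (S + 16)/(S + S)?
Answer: 23024083921/18319793976 ≈ 1.2568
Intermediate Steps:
z(S) = (16 + S)/(2*S) (z(S) = (16 + S)/((2*S)) = (16 + S)*(1/(2*S)) = (16 + S)/(2*S))
(4866660 + (z(33) - 648)²)/(4190364 + (73*(-173 - 1*(-377)) + 390)) = (4866660 + ((½)*(16 + 33)/33 - 648)²)/(4190364 + (73*(-173 - 1*(-377)) + 390)) = (4866660 + ((½)*(1/33)*49 - 648)²)/(4190364 + (73*(-173 + 377) + 390)) = (4866660 + (49/66 - 648)²)/(4190364 + (73*204 + 390)) = (4866660 + (-42719/66)²)/(4190364 + (14892 + 390)) = (4866660 + 1824912961/4356)/(4190364 + 15282) = (23024083921/4356)/4205646 = (23024083921/4356)*(1/4205646) = 23024083921/18319793976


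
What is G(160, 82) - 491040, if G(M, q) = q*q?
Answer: -484316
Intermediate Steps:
G(M, q) = q²
G(160, 82) - 491040 = 82² - 491040 = 6724 - 491040 = -484316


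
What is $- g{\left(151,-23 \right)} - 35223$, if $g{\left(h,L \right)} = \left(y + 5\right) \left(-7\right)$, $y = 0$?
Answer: $-35188$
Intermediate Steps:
$g{\left(h,L \right)} = -35$ ($g{\left(h,L \right)} = \left(0 + 5\right) \left(-7\right) = 5 \left(-7\right) = -35$)
$- g{\left(151,-23 \right)} - 35223 = \left(-1\right) \left(-35\right) - 35223 = 35 - 35223 = -35188$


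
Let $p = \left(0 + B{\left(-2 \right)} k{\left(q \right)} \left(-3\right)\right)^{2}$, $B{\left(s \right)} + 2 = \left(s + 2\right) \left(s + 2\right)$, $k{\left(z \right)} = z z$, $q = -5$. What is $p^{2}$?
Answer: $506250000$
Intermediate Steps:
$k{\left(z \right)} = z^{2}$
$B{\left(s \right)} = -2 + \left(2 + s\right)^{2}$ ($B{\left(s \right)} = -2 + \left(s + 2\right) \left(s + 2\right) = -2 + \left(2 + s\right) \left(2 + s\right) = -2 + \left(2 + s\right)^{2}$)
$p = 22500$ ($p = \left(0 + \left(-2 + \left(2 - 2\right)^{2}\right) \left(-5\right)^{2} \left(-3\right)\right)^{2} = \left(0 + \left(-2 + 0^{2}\right) 25 \left(-3\right)\right)^{2} = \left(0 + \left(-2 + 0\right) 25 \left(-3\right)\right)^{2} = \left(0 + \left(-2\right) 25 \left(-3\right)\right)^{2} = \left(0 - -150\right)^{2} = \left(0 + 150\right)^{2} = 150^{2} = 22500$)
$p^{2} = 22500^{2} = 506250000$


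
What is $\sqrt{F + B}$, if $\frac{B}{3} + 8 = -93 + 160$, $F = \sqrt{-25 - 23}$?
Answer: $\sqrt{177 + 4 i \sqrt{3}} \approx 13.307 + 0.26033 i$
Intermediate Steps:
$F = 4 i \sqrt{3}$ ($F = \sqrt{-48} = 4 i \sqrt{3} \approx 6.9282 i$)
$B = 177$ ($B = -24 + 3 \left(-93 + 160\right) = -24 + 3 \cdot 67 = -24 + 201 = 177$)
$\sqrt{F + B} = \sqrt{4 i \sqrt{3} + 177} = \sqrt{177 + 4 i \sqrt{3}}$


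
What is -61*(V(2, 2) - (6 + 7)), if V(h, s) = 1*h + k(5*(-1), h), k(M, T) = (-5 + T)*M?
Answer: -244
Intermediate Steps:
k(M, T) = M*(-5 + T)
V(h, s) = 25 - 4*h (V(h, s) = 1*h + (5*(-1))*(-5 + h) = h - 5*(-5 + h) = h + (25 - 5*h) = 25 - 4*h)
-61*(V(2, 2) - (6 + 7)) = -61*((25 - 4*2) - (6 + 7)) = -61*((25 - 8) - 1*13) = -61*(17 - 13) = -61*4 = -244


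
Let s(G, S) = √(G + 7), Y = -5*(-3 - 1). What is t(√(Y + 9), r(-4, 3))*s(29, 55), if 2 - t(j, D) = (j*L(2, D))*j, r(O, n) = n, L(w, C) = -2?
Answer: 360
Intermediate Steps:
Y = 20 (Y = -5*(-4) = 20)
s(G, S) = √(7 + G)
t(j, D) = 2 + 2*j² (t(j, D) = 2 - j*(-2)*j = 2 - (-2*j)*j = 2 - (-2)*j² = 2 + 2*j²)
t(√(Y + 9), r(-4, 3))*s(29, 55) = (2 + 2*(√(20 + 9))²)*√(7 + 29) = (2 + 2*(√29)²)*√36 = (2 + 2*29)*6 = (2 + 58)*6 = 60*6 = 360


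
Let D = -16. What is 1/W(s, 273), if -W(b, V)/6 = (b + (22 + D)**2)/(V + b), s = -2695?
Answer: -1211/7977 ≈ -0.15181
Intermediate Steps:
W(b, V) = -6*(36 + b)/(V + b) (W(b, V) = -6*(b + (22 - 16)**2)/(V + b) = -6*(b + 6**2)/(V + b) = -6*(b + 36)/(V + b) = -6*(36 + b)/(V + b))
1/W(s, 273) = 1/(6*(-36 - 1*(-2695))/(273 - 2695)) = 1/(6*(-36 + 2695)/(-2422)) = 1/(6*(-1/2422)*2659) = 1/(-7977/1211) = -1211/7977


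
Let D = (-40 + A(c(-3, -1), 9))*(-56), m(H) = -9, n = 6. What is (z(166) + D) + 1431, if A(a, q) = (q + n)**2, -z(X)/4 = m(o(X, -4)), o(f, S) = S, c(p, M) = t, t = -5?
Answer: -8893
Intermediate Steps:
c(p, M) = -5
z(X) = 36 (z(X) = -4*(-9) = 36)
A(a, q) = (6 + q)**2 (A(a, q) = (q + 6)**2 = (6 + q)**2)
D = -10360 (D = (-40 + (6 + 9)**2)*(-56) = (-40 + 15**2)*(-56) = (-40 + 225)*(-56) = 185*(-56) = -10360)
(z(166) + D) + 1431 = (36 - 10360) + 1431 = -10324 + 1431 = -8893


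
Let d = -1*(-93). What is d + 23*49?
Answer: 1220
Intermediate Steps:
d = 93
d + 23*49 = 93 + 23*49 = 93 + 1127 = 1220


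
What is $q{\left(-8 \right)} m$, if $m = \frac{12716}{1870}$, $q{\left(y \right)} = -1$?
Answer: $- \frac{34}{5} \approx -6.8$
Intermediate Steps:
$m = \frac{34}{5}$ ($m = 12716 \cdot \frac{1}{1870} = \frac{34}{5} \approx 6.8$)
$q{\left(-8 \right)} m = \left(-1\right) \frac{34}{5} = - \frac{34}{5}$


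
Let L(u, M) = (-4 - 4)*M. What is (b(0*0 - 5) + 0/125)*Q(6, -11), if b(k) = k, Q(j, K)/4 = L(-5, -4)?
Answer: -640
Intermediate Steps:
L(u, M) = -8*M
Q(j, K) = 128 (Q(j, K) = 4*(-8*(-4)) = 4*32 = 128)
(b(0*0 - 5) + 0/125)*Q(6, -11) = ((0*0 - 5) + 0/125)*128 = ((0 - 5) + 0*(1/125))*128 = (-5 + 0)*128 = -5*128 = -640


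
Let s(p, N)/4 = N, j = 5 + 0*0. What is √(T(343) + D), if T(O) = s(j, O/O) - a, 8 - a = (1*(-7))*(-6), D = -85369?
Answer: I*√85331 ≈ 292.11*I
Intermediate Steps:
j = 5 (j = 5 + 0 = 5)
a = -34 (a = 8 - 1*(-7)*(-6) = 8 - (-7)*(-6) = 8 - 1*42 = 8 - 42 = -34)
s(p, N) = 4*N
T(O) = 38 (T(O) = 4*(O/O) - 1*(-34) = 4*1 + 34 = 4 + 34 = 38)
√(T(343) + D) = √(38 - 85369) = √(-85331) = I*√85331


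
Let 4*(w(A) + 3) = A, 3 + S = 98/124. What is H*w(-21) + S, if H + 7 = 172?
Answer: -169069/124 ≈ -1363.5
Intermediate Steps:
H = 165 (H = -7 + 172 = 165)
S = -137/62 (S = -3 + 98/124 = -3 + 98*(1/124) = -3 + 49/62 = -137/62 ≈ -2.2097)
w(A) = -3 + A/4
H*w(-21) + S = 165*(-3 + (¼)*(-21)) - 137/62 = 165*(-3 - 21/4) - 137/62 = 165*(-33/4) - 137/62 = -5445/4 - 137/62 = -169069/124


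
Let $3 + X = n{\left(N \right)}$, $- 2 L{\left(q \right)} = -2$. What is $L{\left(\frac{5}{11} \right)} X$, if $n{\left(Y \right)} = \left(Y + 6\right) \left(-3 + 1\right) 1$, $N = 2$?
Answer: $-19$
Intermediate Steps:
$L{\left(q \right)} = 1$ ($L{\left(q \right)} = \left(- \frac{1}{2}\right) \left(-2\right) = 1$)
$n{\left(Y \right)} = -12 - 2 Y$ ($n{\left(Y \right)} = \left(6 + Y\right) \left(-2\right) 1 = \left(-12 - 2 Y\right) 1 = -12 - 2 Y$)
$X = -19$ ($X = -3 - 16 = -19$)
$L{\left(\frac{5}{11} \right)} X = 1 \left(-19\right) = -19$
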